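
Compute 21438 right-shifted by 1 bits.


0b101001110111110 >> 1 = 0b10100111011111 = 10719

10719


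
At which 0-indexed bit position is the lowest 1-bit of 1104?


0b10001010000. Lowest set bit at position 4

4


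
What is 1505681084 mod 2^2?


1505681084 & 3 = 0

0


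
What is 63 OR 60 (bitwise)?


0b111111 | 0b111100 = 0b111111 = 63

63


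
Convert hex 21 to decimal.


21 hex = 33 decimal

33


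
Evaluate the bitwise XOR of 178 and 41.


0b10110010 ^ 0b101001 = 0b10011011 = 155

155


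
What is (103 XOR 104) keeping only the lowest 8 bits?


Step 1: 103 ^ 104 = 15
Step 2: 15 & 255 = 15

15


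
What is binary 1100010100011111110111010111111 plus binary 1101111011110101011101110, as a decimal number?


1100010100011111110111010111111 + 1101111011110101011101110 = 1100100010011011101100110101101 = 1682823597

1682823597


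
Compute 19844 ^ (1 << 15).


19844 ^ (1 << 15) = 19844 ^ 32768 = 52612

52612


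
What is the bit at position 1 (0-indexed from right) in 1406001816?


0b1010011110011011110001010011000, position 1 = 0

0


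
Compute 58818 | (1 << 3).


58818 | (1 << 3) = 58818 | 8 = 58826

58826


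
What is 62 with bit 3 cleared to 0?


62 & ~(1 << 3) = 54

54


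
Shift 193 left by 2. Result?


0b11000001 << 2 = 0b1100000100 = 772

772


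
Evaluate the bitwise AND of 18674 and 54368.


0b100100011110010 & 0b1101010001100000 = 0b100000001100000 = 16480

16480


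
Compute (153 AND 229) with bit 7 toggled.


Step 1: 153 & 229 = 129
Step 2: 129 ^ (1 << 7) = 129 ^ 128 = 1

1


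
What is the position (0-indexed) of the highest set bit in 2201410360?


0b10000011001101101101101100111000. Highest set bit at position 31

31


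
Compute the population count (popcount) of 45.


0b101101 has 4 set bits

4


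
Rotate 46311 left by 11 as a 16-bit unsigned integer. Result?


Rotate 0b1011010011100111 left by 11 (16-bit) = 0b11110110100111 = 15783

15783


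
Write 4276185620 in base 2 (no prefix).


4276185620 = 11111110111000010110101000010100 in binary

11111110111000010110101000010100


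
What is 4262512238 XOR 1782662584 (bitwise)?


0b11111110000100001100011001101110 ^ 0b1101010010000010100010110111000 = 0b10010100010100011000001111010110 = 2488370134

2488370134


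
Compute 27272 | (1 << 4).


27272 | (1 << 4) = 27272 | 16 = 27288

27288


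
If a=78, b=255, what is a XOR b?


78 ^ 255 = 177

177


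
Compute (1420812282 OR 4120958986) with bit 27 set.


Step 1: 1420812282 | 4120958986 = 4121944058
Step 2: 4121944058 | (1 << 27) = 4121944058 | 134217728 = 4256161786

4256161786


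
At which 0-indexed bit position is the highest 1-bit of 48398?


0b1011110100001110. Highest set bit at position 15

15


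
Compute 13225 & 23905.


0b11001110101001 & 0b101110101100001 = 0b1000100100001 = 4385

4385


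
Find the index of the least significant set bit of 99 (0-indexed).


0b1100011. Lowest set bit at position 0

0


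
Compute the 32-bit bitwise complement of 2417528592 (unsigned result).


~0b10010000000110001000111100010000 = 0b1101111111001110111000011101111 = 1877438703 (32-bit unsigned)

1877438703


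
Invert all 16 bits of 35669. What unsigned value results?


35669 ^ 65535 = 29866

29866


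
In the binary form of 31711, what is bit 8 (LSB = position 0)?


0b111101111011111, position 8 = 1

1


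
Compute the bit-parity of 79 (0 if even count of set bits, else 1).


0b1001111 has 5 ones => parity 1

1


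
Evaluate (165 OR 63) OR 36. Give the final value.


Step 1: 165 | 63 = 191
Step 2: 191 | 36 = 191

191


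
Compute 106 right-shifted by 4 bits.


0b1101010 >> 4 = 0b110 = 6

6


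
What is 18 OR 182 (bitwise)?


0b10010 | 0b10110110 = 0b10110110 = 182

182


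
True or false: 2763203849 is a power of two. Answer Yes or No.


0b10100100101100110010010100001001. Multiple bits set => No

No


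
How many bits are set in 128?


0b10000000 has 1 set bits

1


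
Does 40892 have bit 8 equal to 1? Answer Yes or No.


0b1001111110111100, bit 8 = 1. Yes

Yes


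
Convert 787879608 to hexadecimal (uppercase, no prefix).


787879608 = 2EF616B8 hex

2EF616B8


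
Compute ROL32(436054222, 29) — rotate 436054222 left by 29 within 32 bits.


Rotate 0b11001111111011010100011001110 left by 29 (32-bit) = 0b11000011001111111011010100011001 = 3275732249

3275732249


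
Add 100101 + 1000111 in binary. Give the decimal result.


100101 + 1000111 = 1101100 = 108

108


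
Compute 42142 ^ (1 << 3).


42142 ^ (1 << 3) = 42142 ^ 8 = 42134

42134


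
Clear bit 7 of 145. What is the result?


145 & ~(1 << 7) = 17

17


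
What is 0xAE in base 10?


AE hex = 174 decimal

174


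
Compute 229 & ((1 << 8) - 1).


229 & 255 = 229

229


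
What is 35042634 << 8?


0b10000101101011010101001010 << 8 = 0b1000010110101101010100101000000000 = 8970914304

8970914304


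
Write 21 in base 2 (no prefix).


21 = 10101 in binary

10101


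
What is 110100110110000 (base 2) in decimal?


110100110110000 in decimal = 27056

27056


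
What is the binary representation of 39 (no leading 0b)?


39 = 100111 in binary

100111


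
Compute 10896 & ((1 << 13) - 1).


10896 & 8191 = 2704

2704


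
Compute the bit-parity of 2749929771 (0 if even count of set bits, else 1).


0b10100011111010001001100100101011 has 16 ones => parity 0

0


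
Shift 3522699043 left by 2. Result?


0b11010001111110000001111100100011 << 2 = 0b1101000111111000000111110010001100 = 14090796172

14090796172


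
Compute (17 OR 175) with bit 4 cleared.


Step 1: 17 | 175 = 191
Step 2: 191 & ~(1 << 4) = 175

175


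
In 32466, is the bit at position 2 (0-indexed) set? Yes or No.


0b111111011010010, bit 2 = 0. No

No


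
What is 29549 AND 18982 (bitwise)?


0b111001101101101 & 0b100101000100110 = 0b100001000100100 = 16932

16932


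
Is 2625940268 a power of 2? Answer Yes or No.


0b10011100100001001010101100101100. Multiple bits set => No

No


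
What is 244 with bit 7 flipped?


244 ^ (1 << 7) = 244 ^ 128 = 116

116


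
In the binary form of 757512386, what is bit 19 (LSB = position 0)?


0b101101001001101011100011000010, position 19 = 0

0


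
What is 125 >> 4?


0b1111101 >> 4 = 0b111 = 7

7


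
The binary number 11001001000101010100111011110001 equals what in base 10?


11001001000101010100111011110001 in decimal = 3373616881

3373616881


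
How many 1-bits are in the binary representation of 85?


0b1010101 has 4 set bits

4


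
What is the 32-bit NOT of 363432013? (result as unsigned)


~0b10101101010011000100001001101 = 0b11101010010101100111011110110010 = 3931535282 (32-bit unsigned)

3931535282


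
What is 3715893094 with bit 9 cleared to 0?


3715893094 & ~(1 << 9) = 3715892582

3715892582


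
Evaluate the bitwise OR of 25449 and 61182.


0b110001101101001 | 0b1110111011111110 = 0b1110111111111111 = 61439

61439


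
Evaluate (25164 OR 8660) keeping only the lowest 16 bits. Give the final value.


Step 1: 25164 | 8660 = 25564
Step 2: 25564 & 65535 = 25564

25564


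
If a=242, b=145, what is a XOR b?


242 ^ 145 = 99

99


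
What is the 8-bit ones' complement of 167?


167 ^ 255 = 88

88


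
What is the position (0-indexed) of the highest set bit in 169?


0b10101001. Highest set bit at position 7

7


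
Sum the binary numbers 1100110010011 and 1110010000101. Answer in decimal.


1100110010011 + 1110010000101 = 11011000011000 = 13848

13848


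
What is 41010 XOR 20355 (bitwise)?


0b1010000000110010 ^ 0b100111110000011 = 0b1110111110110001 = 61361

61361


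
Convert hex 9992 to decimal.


9992 hex = 39314 decimal

39314


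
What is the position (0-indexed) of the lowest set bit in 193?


0b11000001. Lowest set bit at position 0

0


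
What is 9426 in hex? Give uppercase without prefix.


9426 = 24D2 hex

24D2


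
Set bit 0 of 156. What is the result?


156 | (1 << 0) = 156 | 1 = 157

157


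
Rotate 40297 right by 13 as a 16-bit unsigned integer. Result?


Rotate 0b1001110101101001 right by 13 (16-bit) = 0b1110101101001100 = 60236

60236


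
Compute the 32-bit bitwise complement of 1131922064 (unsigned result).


~0b1000011011101111100001010010000 = 0b10111100100010000011110101101111 = 3163045231 (32-bit unsigned)

3163045231


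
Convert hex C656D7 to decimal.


C656D7 hex = 12998359 decimal

12998359


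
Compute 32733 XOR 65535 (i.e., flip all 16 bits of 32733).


32733 ^ 65535 = 32802

32802


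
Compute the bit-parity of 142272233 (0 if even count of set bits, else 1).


0b1000011110101110011011101001 has 16 ones => parity 0

0


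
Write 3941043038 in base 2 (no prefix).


3941043038 = 11101010111001111000101101011110 in binary

11101010111001111000101101011110


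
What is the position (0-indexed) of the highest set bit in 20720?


0b101000011110000. Highest set bit at position 14

14


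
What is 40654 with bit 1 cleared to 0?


40654 & ~(1 << 1) = 40652

40652


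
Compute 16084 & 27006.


0b11111011010100 & 0b110100101111110 = 0b10100001010100 = 10324

10324


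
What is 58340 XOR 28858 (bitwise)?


0b1110001111100100 ^ 0b111000010111010 = 0b1001001101011110 = 37726

37726


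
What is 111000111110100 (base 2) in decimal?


111000111110100 in decimal = 29172

29172


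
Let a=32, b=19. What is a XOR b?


32 ^ 19 = 51

51


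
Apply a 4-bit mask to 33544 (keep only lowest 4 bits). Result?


33544 & 15 = 8

8


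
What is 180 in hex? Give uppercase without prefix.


180 = B4 hex

B4


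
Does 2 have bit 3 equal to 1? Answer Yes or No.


0b10, bit 3 = 0. No

No


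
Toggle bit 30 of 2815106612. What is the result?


2815106612 ^ (1 << 30) = 2815106612 ^ 1073741824 = 3888848436

3888848436


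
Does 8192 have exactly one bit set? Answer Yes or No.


0b10000000000000. Only one bit set => Yes

Yes


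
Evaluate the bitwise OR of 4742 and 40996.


0b1001010000110 | 0b1010000000100100 = 0b1011001010100110 = 45734

45734


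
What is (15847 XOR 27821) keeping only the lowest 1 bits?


Step 1: 15847 ^ 27821 = 20810
Step 2: 20810 & 1 = 0

0


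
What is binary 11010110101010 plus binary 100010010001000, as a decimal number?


11010110101010 + 100010010001000 = 111101000110010 = 31282

31282


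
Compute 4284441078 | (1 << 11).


4284441078 | (1 << 11) = 4284441078 | 2048 = 4284443126

4284443126


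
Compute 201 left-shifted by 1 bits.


0b11001001 << 1 = 0b110010010 = 402

402


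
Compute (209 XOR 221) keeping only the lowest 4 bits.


Step 1: 209 ^ 221 = 12
Step 2: 12 & 15 = 12

12


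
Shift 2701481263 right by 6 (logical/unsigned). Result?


0b10100001000001010101010100101111 >> 6 = 0b10100001000001010101010100 = 42210644

42210644


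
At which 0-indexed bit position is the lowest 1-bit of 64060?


0b1111101000111100. Lowest set bit at position 2

2


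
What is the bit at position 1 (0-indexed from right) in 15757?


0b11110110001101, position 1 = 0

0


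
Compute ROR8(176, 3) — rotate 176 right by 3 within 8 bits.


Rotate 0b10110000 right by 3 (8-bit) = 0b10110 = 22

22


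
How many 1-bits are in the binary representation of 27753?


0b110110001101001 has 8 set bits

8


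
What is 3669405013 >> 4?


0b11011010101101101010110101010101 >> 4 = 0b1101101010110110101011010101 = 229337813

229337813


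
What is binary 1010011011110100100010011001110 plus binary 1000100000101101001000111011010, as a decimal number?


1010011011110100100010011001110 + 1000100000101101001000111011010 = 10010111100100001101011010101000 = 2542851752

2542851752


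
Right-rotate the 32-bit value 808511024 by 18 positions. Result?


Rotate 0b110000001100001110011000110000 right by 18 (32-bit) = 0b111001100011000000110000001100 = 965479436

965479436


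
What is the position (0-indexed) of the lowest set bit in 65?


0b1000001. Lowest set bit at position 0

0


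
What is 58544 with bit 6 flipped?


58544 ^ (1 << 6) = 58544 ^ 64 = 58608

58608


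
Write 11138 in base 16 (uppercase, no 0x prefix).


11138 = 2B82 hex

2B82


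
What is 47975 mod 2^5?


47975 & 31 = 7

7


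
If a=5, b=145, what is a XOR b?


5 ^ 145 = 148

148


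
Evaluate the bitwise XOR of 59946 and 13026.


0b1110101000101010 ^ 0b11001011100010 = 0b1101100011001000 = 55496

55496


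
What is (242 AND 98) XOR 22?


Step 1: 242 & 98 = 98
Step 2: 98 ^ 22 = 116

116


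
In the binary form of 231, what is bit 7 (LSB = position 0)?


0b11100111, position 7 = 1

1


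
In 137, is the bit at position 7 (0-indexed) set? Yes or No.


0b10001001, bit 7 = 1. Yes

Yes


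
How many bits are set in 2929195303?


0b10101110100101111111100100100111 has 20 set bits

20


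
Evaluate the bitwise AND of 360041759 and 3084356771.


0b10101011101011100110100011111 & 0b10110111110101111000110010100011 = 0b10101010101011000110000000011 = 357927939

357927939


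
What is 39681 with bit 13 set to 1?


39681 | (1 << 13) = 39681 | 8192 = 47873

47873


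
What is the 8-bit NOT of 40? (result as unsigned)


~0b101000 = 0b11010111 = 215 (8-bit unsigned)

215


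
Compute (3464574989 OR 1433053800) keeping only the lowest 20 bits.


Step 1: 3464574989 | 1433053800 = 3756767853
Step 2: 3756767853 & 1048575 = 768621

768621


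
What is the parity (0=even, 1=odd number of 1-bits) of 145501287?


0b1000101011000010110001100111 has 13 ones => parity 1

1


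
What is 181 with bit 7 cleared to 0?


181 & ~(1 << 7) = 53

53


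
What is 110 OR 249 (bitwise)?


0b1101110 | 0b11111001 = 0b11111111 = 255

255


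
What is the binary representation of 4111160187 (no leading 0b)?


4111160187 = 11110101000010110101001101111011 in binary

11110101000010110101001101111011


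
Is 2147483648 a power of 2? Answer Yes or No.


0b10000000000000000000000000000000. Only one bit set => Yes

Yes


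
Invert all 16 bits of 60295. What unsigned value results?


60295 ^ 65535 = 5240

5240


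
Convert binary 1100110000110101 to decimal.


1100110000110101 in decimal = 52277

52277


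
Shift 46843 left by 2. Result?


0b1011011011111011 << 2 = 0b101101101111101100 = 187372

187372


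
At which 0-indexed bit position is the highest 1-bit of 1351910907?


0b1010000100101001000010111111011. Highest set bit at position 30

30


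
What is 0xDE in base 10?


DE hex = 222 decimal

222


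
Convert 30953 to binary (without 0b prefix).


30953 = 111100011101001 in binary

111100011101001


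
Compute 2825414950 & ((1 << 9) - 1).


2825414950 & 511 = 294

294


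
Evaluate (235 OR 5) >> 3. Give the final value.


Step 1: 235 | 5 = 239
Step 2: 239 >> 3 = 29

29


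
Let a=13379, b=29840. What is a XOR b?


13379 ^ 29840 = 16595

16595


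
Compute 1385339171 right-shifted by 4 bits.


0b1010010100100101001100100100011 >> 4 = 0b101001010010010100110010010 = 86583698

86583698


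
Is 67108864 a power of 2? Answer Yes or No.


0b100000000000000000000000000. Only one bit set => Yes

Yes


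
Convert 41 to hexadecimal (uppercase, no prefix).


41 = 29 hex

29


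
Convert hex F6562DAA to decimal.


F6562DAA hex = 4132842922 decimal

4132842922


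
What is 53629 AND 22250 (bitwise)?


0b1101000101111101 & 0b101011011101010 = 0b101000001101000 = 20584

20584


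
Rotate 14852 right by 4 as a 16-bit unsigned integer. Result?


Rotate 0b11101000000100 right by 4 (16-bit) = 0b100001110100000 = 17312

17312


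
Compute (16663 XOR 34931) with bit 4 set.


Step 1: 16663 ^ 34931 = 51556
Step 2: 51556 | (1 << 4) = 51556 | 16 = 51572

51572


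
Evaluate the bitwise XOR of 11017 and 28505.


0b10101100001001 ^ 0b110111101011001 = 0b100010001010000 = 17488

17488


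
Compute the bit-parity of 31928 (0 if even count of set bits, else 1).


0b111110010111000 has 9 ones => parity 1

1


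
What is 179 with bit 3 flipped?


179 ^ (1 << 3) = 179 ^ 8 = 187

187


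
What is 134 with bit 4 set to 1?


134 | (1 << 4) = 134 | 16 = 150

150


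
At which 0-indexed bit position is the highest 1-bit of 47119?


0b1011100000001111. Highest set bit at position 15

15


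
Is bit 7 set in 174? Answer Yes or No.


0b10101110, bit 7 = 1. Yes

Yes


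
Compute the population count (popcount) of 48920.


0b1011111100011000 has 9 set bits

9


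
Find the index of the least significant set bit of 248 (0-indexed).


0b11111000. Lowest set bit at position 3

3


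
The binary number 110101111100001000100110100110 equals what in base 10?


110101111100001000100110100110 in decimal = 904956326

904956326


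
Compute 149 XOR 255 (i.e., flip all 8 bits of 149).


149 ^ 255 = 106

106


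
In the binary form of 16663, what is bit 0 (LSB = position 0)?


0b100000100010111, position 0 = 1

1


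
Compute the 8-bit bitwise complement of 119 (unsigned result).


~0b1110111 = 0b10001000 = 136 (8-bit unsigned)

136


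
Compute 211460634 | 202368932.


0b1100100110101010001000011010 | 0b1100000011111110011110100100 = 0b1100100111111110011110111110 = 211806142

211806142


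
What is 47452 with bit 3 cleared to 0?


47452 & ~(1 << 3) = 47444

47444


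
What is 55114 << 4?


0b1101011101001010 << 4 = 0b11010111010010100000 = 881824

881824


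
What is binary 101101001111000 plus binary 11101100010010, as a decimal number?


101101001111000 + 11101100010010 = 1001010110001010 = 38282

38282


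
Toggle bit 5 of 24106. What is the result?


24106 ^ (1 << 5) = 24106 ^ 32 = 24074

24074


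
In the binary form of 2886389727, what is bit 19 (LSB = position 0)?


0b10101100000010101100111111011111, position 19 = 1

1


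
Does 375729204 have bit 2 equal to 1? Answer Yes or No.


0b10110011001010010110000110100, bit 2 = 1. Yes

Yes


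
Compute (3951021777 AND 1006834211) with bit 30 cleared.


Step 1: 3951021777 & 1006834211 = 671285761
Step 2: 671285761 & ~(1 << 30) = 671285761

671285761


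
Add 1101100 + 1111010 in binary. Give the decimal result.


1101100 + 1111010 = 11100110 = 230

230


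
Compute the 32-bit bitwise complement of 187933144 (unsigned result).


~0b1011001100111010000111011000 = 0b11110100110011000101111000100111 = 4107034151 (32-bit unsigned)

4107034151


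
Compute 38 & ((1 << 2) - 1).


38 & 3 = 2

2


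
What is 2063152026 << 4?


0b1111010111110010011001110011010 << 4 = 0b11110101111100100110011100110100000 = 33010432416

33010432416


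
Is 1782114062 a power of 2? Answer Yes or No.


0b1101010001110001110011100001110. Multiple bits set => No

No


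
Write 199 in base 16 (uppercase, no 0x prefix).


199 = C7 hex

C7


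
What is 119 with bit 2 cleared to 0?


119 & ~(1 << 2) = 115

115


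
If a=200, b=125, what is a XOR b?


200 ^ 125 = 181

181


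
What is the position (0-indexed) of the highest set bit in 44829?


0b1010111100011101. Highest set bit at position 15

15


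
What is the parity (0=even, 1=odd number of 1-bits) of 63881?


0b1111100110001001 has 9 ones => parity 1

1


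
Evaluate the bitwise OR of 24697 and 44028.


0b110000001111001 | 0b1010101111111100 = 0b1110101111111101 = 60413

60413


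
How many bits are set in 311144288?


0b10010100010111010111101100000 has 14 set bits

14


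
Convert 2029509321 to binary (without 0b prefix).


2029509321 = 1111000111101111101101011001001 in binary

1111000111101111101101011001001


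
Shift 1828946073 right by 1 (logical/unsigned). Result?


0b1101101000000111000000010011001 >> 1 = 0b110110100000011100000001001100 = 914473036

914473036


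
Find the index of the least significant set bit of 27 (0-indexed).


0b11011. Lowest set bit at position 0

0


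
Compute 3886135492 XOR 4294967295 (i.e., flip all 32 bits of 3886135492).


3886135492 ^ 4294967295 = 408831803

408831803


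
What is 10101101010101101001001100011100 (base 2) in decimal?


10101101010101101001001100011100 in decimal = 2908132124

2908132124


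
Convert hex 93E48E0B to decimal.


93E48E0B hex = 2481229323 decimal

2481229323


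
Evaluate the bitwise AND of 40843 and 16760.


0b1001111110001011 & 0b100000101111000 = 0b100001000 = 264

264


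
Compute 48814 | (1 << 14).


48814 | (1 << 14) = 48814 | 16384 = 65198

65198


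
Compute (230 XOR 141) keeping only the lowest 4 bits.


Step 1: 230 ^ 141 = 107
Step 2: 107 & 15 = 11

11


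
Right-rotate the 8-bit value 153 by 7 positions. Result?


Rotate 0b10011001 right by 7 (8-bit) = 0b110011 = 51

51


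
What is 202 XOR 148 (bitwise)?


0b11001010 ^ 0b10010100 = 0b1011110 = 94

94


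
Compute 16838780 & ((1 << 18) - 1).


16838780 & 262143 = 61564

61564


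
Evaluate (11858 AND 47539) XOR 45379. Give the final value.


Step 1: 11858 & 47539 = 10258
Step 2: 10258 ^ 45379 = 39249

39249


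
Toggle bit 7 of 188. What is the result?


188 ^ (1 << 7) = 188 ^ 128 = 60

60


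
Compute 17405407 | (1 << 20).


17405407 | (1 << 20) = 17405407 | 1048576 = 18453983

18453983


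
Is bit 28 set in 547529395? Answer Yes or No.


0b100000101000101010001010110011, bit 28 = 0. No

No


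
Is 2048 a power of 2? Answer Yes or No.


0b100000000000. Only one bit set => Yes

Yes


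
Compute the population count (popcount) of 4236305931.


0b11111100100000001110011000001011 has 15 set bits

15


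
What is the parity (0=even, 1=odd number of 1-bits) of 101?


0b1100101 has 4 ones => parity 0

0


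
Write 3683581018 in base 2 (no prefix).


3683581018 = 11011011100011101111110001011010 in binary

11011011100011101111110001011010


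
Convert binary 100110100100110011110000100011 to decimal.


100110100100110011110000100011 in decimal = 647183395

647183395


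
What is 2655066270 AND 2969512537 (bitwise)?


0b10011110010000010001100010011110 & 0b10110000111111110010101001011001 = 0b10010000010000010000100000011000 = 2420181016

2420181016


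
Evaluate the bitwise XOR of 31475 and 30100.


0b111101011110011 ^ 0b111010110010100 = 0b111101100111 = 3943

3943


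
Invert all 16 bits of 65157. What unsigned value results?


65157 ^ 65535 = 378

378


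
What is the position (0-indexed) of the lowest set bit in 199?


0b11000111. Lowest set bit at position 0

0


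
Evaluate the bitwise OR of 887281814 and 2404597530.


0b110100111000101101100010010110 | 0b10001111010100110011111100011010 = 0b10111111111100111111111110011110 = 3220438942

3220438942


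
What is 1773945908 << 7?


0b1101001101111000100010000110100 << 7 = 0b11010011011110001000100001101000000000 = 227065076224

227065076224


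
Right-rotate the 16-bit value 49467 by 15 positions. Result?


Rotate 0b1100000100111011 right by 15 (16-bit) = 0b1000001001110111 = 33399

33399


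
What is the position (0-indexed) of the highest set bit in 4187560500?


0b11111001100110010001101000110100. Highest set bit at position 31

31


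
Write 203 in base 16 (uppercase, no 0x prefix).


203 = CB hex

CB


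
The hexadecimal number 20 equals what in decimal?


20 hex = 32 decimal

32


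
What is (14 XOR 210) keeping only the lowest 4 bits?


Step 1: 14 ^ 210 = 220
Step 2: 220 & 15 = 12

12


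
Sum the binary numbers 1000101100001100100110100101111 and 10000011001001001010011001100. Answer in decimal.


1000101100001100100110100101111 + 10000011001001001010011001100 = 1010101111010101110000111111011 = 1441456635

1441456635


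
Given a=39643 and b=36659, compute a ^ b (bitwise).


39643 ^ 36659 = 5608

5608


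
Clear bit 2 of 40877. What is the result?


40877 & ~(1 << 2) = 40873

40873


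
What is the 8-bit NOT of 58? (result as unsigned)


~0b111010 = 0b11000101 = 197 (8-bit unsigned)

197


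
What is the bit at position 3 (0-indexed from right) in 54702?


0b1101010110101110, position 3 = 1

1


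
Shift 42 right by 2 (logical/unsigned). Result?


0b101010 >> 2 = 0b1010 = 10

10


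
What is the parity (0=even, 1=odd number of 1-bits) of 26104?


0b110010111111000 has 9 ones => parity 1

1


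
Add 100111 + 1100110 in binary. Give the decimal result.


100111 + 1100110 = 10001101 = 141

141


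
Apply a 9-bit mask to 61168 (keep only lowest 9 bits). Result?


61168 & 511 = 240

240


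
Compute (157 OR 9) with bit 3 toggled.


Step 1: 157 | 9 = 157
Step 2: 157 ^ (1 << 3) = 157 ^ 8 = 149

149


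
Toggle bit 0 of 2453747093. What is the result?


2453747093 ^ (1 << 0) = 2453747093 ^ 1 = 2453747092

2453747092


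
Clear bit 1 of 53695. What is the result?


53695 & ~(1 << 1) = 53693

53693


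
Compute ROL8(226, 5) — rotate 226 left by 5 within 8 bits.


Rotate 0b11100010 left by 5 (8-bit) = 0b1011100 = 92

92


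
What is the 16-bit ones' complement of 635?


635 ^ 65535 = 64900

64900


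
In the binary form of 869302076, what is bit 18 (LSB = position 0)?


0b110011110100000111111100111100, position 18 = 0

0


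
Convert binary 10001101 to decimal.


10001101 in decimal = 141

141


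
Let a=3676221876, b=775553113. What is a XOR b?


3676221876 ^ 775553113 = 4112822765

4112822765


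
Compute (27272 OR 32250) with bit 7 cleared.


Step 1: 27272 | 32250 = 32762
Step 2: 32762 & ~(1 << 7) = 32634

32634


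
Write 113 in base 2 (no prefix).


113 = 1110001 in binary

1110001


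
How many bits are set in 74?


0b1001010 has 3 set bits

3


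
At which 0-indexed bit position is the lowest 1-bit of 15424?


0b11110001000000. Lowest set bit at position 6

6


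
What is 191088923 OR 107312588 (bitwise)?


0b1011011000111100100100011011 | 0b110011001010111010111001100 = 0b1111011001111111110111011111 = 258473439

258473439


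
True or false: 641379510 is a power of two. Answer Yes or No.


0b100110001110101010110010110110. Multiple bits set => No

No


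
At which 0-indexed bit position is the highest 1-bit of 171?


0b10101011. Highest set bit at position 7

7


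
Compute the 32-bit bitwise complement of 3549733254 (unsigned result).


~0b11010011100101001010000110000110 = 0b101100011010110101111001111001 = 745234041 (32-bit unsigned)

745234041


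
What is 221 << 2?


0b11011101 << 2 = 0b1101110100 = 884

884


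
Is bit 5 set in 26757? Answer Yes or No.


0b110100010000101, bit 5 = 0. No

No


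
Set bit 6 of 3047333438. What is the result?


3047333438 | (1 << 6) = 3047333438 | 64 = 3047333502

3047333502


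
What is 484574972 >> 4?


0b11100111000100000011011111100 >> 4 = 0b1110011100010000001101111 = 30285935

30285935


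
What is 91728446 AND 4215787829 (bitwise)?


0b101011101111010101000111110 & 0b11111011010001111101000100110101 = 0b1010001111000000000110100 = 21463092

21463092


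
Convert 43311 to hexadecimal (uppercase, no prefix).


43311 = A92F hex

A92F


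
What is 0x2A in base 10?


2A hex = 42 decimal

42


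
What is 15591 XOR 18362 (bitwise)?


0b11110011100111 ^ 0b100011110111010 = 0b111101101011101 = 31581

31581


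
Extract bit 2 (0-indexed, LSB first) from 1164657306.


0b1000101011010110100001010011010, position 2 = 0

0


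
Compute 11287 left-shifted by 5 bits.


0b10110000010111 << 5 = 0b1011000001011100000 = 361184

361184


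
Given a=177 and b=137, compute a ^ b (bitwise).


177 ^ 137 = 56

56


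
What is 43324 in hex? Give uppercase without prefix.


43324 = A93C hex

A93C


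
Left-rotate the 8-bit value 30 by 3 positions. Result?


Rotate 0b11110 left by 3 (8-bit) = 0b11110000 = 240

240


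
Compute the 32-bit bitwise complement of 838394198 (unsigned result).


~0b110001111110001110000101010110 = 0b11001110000001110001111010101001 = 3456573097 (32-bit unsigned)

3456573097


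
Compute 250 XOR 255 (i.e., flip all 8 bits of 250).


250 ^ 255 = 5

5


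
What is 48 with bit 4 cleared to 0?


48 & ~(1 << 4) = 32

32


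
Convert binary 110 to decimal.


110 in decimal = 6

6


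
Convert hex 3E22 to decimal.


3E22 hex = 15906 decimal

15906


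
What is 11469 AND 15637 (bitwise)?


0b10110011001101 & 0b11110100010101 = 0b10110000000101 = 11269

11269


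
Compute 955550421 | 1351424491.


0b111000111101001000101011010101 | 0b1010000100011010001100111101011 = 0b1111000111111011001101111111111 = 2029886463

2029886463


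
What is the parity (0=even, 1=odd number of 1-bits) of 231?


0b11100111 has 6 ones => parity 0

0


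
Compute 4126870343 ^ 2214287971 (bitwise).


0b11110101111110110000101101000111 ^ 0b10000011111110110101101001100011 = 0b1110110000000000101000100100100 = 1979732260

1979732260


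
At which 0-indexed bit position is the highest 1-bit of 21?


0b10101. Highest set bit at position 4

4


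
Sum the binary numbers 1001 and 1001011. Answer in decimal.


1001 + 1001011 = 1010100 = 84

84


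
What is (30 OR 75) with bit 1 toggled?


Step 1: 30 | 75 = 95
Step 2: 95 ^ (1 << 1) = 95 ^ 2 = 93

93


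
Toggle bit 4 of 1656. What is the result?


1656 ^ (1 << 4) = 1656 ^ 16 = 1640

1640


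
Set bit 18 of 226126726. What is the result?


226126726 | (1 << 18) = 226126726 | 262144 = 226388870

226388870


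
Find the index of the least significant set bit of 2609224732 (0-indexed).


0b10011011100001011001110000011100. Lowest set bit at position 2

2


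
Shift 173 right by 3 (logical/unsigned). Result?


0b10101101 >> 3 = 0b10101 = 21

21


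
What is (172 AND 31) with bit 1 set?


Step 1: 172 & 31 = 12
Step 2: 12 | (1 << 1) = 12 | 2 = 14

14


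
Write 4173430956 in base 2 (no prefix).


4173430956 = 11111000110000011000000010101100 in binary

11111000110000011000000010101100


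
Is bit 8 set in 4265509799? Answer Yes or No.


0b11111110001111101000001110100111, bit 8 = 1. Yes

Yes


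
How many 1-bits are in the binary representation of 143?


0b10001111 has 5 set bits

5


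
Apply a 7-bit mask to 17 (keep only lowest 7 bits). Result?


17 & 127 = 17

17


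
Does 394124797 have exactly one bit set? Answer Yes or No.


0b10111011111011101110111111101. Multiple bits set => No

No


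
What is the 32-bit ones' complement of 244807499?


244807499 ^ 4294967295 = 4050159796

4050159796


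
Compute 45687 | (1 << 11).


45687 | (1 << 11) = 45687 | 2048 = 47735

47735


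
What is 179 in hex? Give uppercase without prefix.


179 = B3 hex

B3


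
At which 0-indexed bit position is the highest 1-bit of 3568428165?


0b11010100101100011110010010000101. Highest set bit at position 31

31


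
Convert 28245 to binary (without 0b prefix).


28245 = 110111001010101 in binary

110111001010101


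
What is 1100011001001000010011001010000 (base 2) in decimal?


1100011001001000010011001010000 in decimal = 1663313488

1663313488


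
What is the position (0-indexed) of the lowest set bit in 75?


0b1001011. Lowest set bit at position 0

0


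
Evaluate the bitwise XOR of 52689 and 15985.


0b1100110111010001 ^ 0b11111001110001 = 0b1111001110100000 = 62368

62368


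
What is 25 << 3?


0b11001 << 3 = 0b11001000 = 200

200


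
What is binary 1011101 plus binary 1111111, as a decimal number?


1011101 + 1111111 = 11011100 = 220

220


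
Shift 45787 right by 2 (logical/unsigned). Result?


0b1011001011011011 >> 2 = 0b10110010110110 = 11446

11446


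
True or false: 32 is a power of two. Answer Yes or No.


0b100000. Only one bit set => Yes

Yes


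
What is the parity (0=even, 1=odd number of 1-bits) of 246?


0b11110110 has 6 ones => parity 0

0


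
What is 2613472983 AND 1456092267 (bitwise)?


0b10011011110001100110111011010111 & 0b1010110110010100011010001101011 = 0b10010110000100010010001000011 = 314713155

314713155


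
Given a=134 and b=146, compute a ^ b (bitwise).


134 ^ 146 = 20

20


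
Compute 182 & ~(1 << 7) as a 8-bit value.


182 & ~(1 << 7) = 54

54


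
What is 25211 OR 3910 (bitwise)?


0b110001001111011 | 0b111101000110 = 0b110111101111111 = 28543

28543


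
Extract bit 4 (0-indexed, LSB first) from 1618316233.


0b1100000011101011000101111001001, position 4 = 0

0


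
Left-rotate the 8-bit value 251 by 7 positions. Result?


Rotate 0b11111011 left by 7 (8-bit) = 0b11111101 = 253

253


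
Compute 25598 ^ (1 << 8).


25598 ^ (1 << 8) = 25598 ^ 256 = 25342

25342


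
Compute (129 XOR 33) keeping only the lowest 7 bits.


Step 1: 129 ^ 33 = 160
Step 2: 160 & 127 = 32

32


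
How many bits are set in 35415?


0b1000101001010111 has 8 set bits

8


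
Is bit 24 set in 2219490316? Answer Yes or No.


0b10000100010010101011110000001100, bit 24 = 0. No

No


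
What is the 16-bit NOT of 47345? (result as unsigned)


~0b1011100011110001 = 0b100011100001110 = 18190 (16-bit unsigned)

18190


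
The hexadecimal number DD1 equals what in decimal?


DD1 hex = 3537 decimal

3537


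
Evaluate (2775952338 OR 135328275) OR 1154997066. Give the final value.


Step 1: 2775952338 | 135328275 = 2910190547
Step 2: 2910190547 | 1154997066 = 3992452059

3992452059


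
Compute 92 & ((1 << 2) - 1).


92 & 3 = 0

0


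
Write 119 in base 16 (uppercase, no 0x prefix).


119 = 77 hex

77


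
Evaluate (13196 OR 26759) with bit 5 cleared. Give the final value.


Step 1: 13196 | 26759 = 31631
Step 2: 31631 & ~(1 << 5) = 31631

31631


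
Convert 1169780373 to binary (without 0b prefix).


1169780373 = 1000101101110010110111010010101 in binary

1000101101110010110111010010101


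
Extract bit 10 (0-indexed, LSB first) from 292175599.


0b10001011010100011111011101111, position 10 = 1

1


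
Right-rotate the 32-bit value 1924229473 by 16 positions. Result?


Rotate 0b1110010101100010110100101100001 right by 16 (32-bit) = 0b1101001011000010111001010110001 = 1767994033

1767994033


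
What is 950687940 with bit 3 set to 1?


950687940 | (1 << 3) = 950687940 | 8 = 950687948

950687948


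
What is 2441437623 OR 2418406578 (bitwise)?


0b10010001100001010110000110110111 | 0b10010000001001011111010010110010 = 0b10010001101001011111010110110111 = 2443572663

2443572663


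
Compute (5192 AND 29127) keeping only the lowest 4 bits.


Step 1: 5192 & 29127 = 4160
Step 2: 4160 & 15 = 0

0


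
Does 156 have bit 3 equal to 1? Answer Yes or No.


0b10011100, bit 3 = 1. Yes

Yes


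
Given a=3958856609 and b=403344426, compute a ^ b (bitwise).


3958856609 ^ 403344426 = 4093499275

4093499275


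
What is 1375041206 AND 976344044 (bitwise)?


0b1010001111101010111011010110110 & 0b111010001100011101001111101100 = 0b10000001100010101001010100100 = 271667876

271667876


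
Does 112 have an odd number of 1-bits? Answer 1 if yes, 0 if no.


0b1110000 has 3 ones => parity 1

1


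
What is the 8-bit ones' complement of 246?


246 ^ 255 = 9

9


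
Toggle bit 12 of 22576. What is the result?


22576 ^ (1 << 12) = 22576 ^ 4096 = 18480

18480


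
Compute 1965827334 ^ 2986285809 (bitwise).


0b1110101001011000010010100000110 ^ 0b10110001111111110001101011110001 = 0b11000100110100110011111111110111 = 3302178807

3302178807


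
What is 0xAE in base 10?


AE hex = 174 decimal

174


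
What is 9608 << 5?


0b10010110001000 << 5 = 0b1001011000100000000 = 307456

307456


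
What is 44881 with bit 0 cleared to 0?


44881 & ~(1 << 0) = 44880

44880


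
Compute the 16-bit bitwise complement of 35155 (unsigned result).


~0b1000100101010011 = 0b111011010101100 = 30380 (16-bit unsigned)

30380


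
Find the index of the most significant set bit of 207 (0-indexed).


0b11001111. Highest set bit at position 7

7


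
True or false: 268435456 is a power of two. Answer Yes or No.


0b10000000000000000000000000000. Only one bit set => Yes

Yes


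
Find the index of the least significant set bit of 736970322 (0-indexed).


0b101011111011010100011001010010. Lowest set bit at position 1

1


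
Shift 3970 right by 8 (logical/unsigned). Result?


0b111110000010 >> 8 = 0b1111 = 15

15


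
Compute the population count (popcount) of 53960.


0b1101001011001000 has 7 set bits

7


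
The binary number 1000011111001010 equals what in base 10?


1000011111001010 in decimal = 34762

34762


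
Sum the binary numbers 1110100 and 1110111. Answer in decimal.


1110100 + 1110111 = 11101011 = 235

235


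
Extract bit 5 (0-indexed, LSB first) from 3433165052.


0b11001100101000011111000011111100, position 5 = 1

1


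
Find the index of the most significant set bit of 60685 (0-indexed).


0b1110110100001101. Highest set bit at position 15

15


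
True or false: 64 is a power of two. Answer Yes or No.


0b1000000. Only one bit set => Yes

Yes


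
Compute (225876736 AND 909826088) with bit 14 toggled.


Step 1: 225876736 & 909826088 = 70424576
Step 2: 70424576 ^ (1 << 14) = 70424576 ^ 16384 = 70440960

70440960


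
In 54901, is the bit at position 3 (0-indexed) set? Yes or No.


0b1101011001110101, bit 3 = 0. No

No


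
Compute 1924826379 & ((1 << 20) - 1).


1924826379 & 1048575 = 689419

689419


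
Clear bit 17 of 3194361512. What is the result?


3194361512 & ~(1 << 17) = 3194230440

3194230440


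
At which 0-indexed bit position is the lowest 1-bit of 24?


0b11000. Lowest set bit at position 3

3


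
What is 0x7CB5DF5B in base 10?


7CB5DF5B hex = 2092293979 decimal

2092293979


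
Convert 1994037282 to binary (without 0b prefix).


1994037282 = 1110110110110101001100000100010 in binary

1110110110110101001100000100010


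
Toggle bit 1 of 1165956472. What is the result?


1165956472 ^ (1 << 1) = 1165956472 ^ 2 = 1165956474

1165956474


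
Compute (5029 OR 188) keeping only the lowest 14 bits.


Step 1: 5029 | 188 = 5053
Step 2: 5053 & 16383 = 5053

5053


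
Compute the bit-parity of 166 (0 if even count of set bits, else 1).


0b10100110 has 4 ones => parity 0

0


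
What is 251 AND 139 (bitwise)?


0b11111011 & 0b10001011 = 0b10001011 = 139

139


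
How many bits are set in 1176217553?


0b1000110000110111010011111010001 has 16 set bits

16


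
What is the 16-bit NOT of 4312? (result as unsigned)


~0b1000011011000 = 0b1110111100100111 = 61223 (16-bit unsigned)

61223
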